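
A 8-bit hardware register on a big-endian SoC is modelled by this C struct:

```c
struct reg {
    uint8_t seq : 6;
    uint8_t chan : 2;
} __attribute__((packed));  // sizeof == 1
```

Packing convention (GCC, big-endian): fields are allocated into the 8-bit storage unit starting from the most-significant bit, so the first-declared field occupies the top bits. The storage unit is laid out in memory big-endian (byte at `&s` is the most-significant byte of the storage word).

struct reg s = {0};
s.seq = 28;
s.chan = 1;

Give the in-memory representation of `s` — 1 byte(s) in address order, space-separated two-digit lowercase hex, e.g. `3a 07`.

seq (6b) val=28 bits=0x1c at bit 2: 0x70
chan (2b) val=1 bits=0x1 at bit 0: 0x71
word = 0x71 → big-endian bytes:
  [0]=0x71

71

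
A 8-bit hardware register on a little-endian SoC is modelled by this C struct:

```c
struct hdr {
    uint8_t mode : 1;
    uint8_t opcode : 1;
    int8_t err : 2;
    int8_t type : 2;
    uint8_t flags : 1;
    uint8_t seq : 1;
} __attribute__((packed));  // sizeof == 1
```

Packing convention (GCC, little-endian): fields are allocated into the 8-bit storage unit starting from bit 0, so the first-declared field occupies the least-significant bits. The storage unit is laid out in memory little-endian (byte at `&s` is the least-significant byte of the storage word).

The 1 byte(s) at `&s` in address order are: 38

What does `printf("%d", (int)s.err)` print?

[0]=0x38 (little-endian) → word 0x38
mode:1 @ bit 0 → (0x38>>0)&0x1 = 0x0
opcode:1 @ bit 1 → (0x38>>1)&0x1 = 0x0
err:2 @ bit 2 → (0x38>>2)&0x3 = 0x2  ←
type:2 @ bit 4 → (0x38>>4)&0x3 = 0x3
flags:1 @ bit 6 → (0x38>>6)&0x1 = 0x0
seq:1 @ bit 7 → (0x38>>7)&0x1 = 0x0
err signed 2b, MSB=1: 2 - 4 = -2

-2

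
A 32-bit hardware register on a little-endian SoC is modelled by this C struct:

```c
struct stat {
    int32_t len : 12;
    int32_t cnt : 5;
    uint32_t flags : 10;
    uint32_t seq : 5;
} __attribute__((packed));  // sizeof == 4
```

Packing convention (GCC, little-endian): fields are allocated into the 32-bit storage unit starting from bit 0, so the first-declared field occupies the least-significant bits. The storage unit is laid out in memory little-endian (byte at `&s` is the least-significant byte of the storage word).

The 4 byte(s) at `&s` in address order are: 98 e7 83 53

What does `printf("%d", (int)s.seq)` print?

[0]=0x98 [1]=0xe7 [2]=0x83 [3]=0x53 (little-endian) → word 0x5383e798
len [0+:12] = (word>>0) & 0xfff = 1944
cnt [12+:5] = (word>>12) & 0x1f = 30
flags [17+:10] = (word>>17) & 0x3ff = 449
seq [27+:5] = (word>>27) & 0x1f = 10  ←

10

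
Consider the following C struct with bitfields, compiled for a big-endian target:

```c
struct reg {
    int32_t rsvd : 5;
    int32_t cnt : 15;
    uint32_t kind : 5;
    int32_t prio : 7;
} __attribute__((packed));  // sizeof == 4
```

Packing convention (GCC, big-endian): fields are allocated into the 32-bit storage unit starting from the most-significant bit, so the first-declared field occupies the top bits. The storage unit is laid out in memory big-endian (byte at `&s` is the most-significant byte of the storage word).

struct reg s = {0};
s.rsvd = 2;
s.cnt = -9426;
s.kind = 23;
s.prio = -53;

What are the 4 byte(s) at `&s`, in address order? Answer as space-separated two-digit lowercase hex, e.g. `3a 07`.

rsvd (5b) val=2 bits=0x2 at bit 27: 0x10000000
cnt (15b) val=-9426 bits=0x5b2e at bit 12: 0x15b2e000
kind (5b) val=23 bits=0x17 at bit 7: 0x15b2eb80
prio (7b) val=-53 bits=0x4b at bit 0: 0x15b2ebcb
word = 0x15b2ebcb → big-endian bytes:
  [0]=0x15  [1]=0xb2  [2]=0xeb  [3]=0xcb

15 b2 eb cb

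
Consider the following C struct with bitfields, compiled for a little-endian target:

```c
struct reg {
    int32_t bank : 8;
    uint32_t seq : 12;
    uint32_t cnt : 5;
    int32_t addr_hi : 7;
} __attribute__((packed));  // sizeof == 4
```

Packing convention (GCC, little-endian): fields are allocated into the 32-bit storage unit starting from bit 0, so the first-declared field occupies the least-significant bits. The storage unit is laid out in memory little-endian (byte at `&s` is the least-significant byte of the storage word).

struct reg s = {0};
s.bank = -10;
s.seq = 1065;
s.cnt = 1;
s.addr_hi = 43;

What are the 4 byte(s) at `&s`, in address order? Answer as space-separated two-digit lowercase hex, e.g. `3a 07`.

[0+:8] bank=-10 & 0xff = 0xf6; word=0x000000f6
[8+:12] seq=1065 & 0xfff = 0x429; word=0x000429f6
[20+:5] cnt=1 & 0x1f = 0x1; word=0x001429f6
[25+:7] addr_hi=43 & 0x7f = 0x2b; word=0x561429f6
word = 0x561429f6 → little-endian bytes:
  [0]=0xf6  [1]=0x29  [2]=0x14  [3]=0x56

f6 29 14 56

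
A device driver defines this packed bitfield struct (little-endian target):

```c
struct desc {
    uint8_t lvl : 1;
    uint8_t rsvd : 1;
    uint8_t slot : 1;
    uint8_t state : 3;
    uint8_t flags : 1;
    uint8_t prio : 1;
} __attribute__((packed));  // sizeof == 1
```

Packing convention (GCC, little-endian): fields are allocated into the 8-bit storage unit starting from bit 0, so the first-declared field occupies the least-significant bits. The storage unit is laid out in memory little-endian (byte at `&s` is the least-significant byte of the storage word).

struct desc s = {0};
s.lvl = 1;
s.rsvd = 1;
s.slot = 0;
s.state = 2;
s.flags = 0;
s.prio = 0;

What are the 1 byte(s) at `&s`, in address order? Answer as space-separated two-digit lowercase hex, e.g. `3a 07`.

13

[0+:1] lvl=1 & 0x1 = 0x1; word=0x01
[1+:1] rsvd=1 & 0x1 = 0x1; word=0x03
[2+:1] slot=0 & 0x1 = 0x0; word=0x03
[3+:3] state=2 & 0x7 = 0x2; word=0x13
[6+:1] flags=0 & 0x1 = 0x0; word=0x13
[7+:1] prio=0 & 0x1 = 0x0; word=0x13
word = 0x13 → little-endian bytes:
  [0]=0x13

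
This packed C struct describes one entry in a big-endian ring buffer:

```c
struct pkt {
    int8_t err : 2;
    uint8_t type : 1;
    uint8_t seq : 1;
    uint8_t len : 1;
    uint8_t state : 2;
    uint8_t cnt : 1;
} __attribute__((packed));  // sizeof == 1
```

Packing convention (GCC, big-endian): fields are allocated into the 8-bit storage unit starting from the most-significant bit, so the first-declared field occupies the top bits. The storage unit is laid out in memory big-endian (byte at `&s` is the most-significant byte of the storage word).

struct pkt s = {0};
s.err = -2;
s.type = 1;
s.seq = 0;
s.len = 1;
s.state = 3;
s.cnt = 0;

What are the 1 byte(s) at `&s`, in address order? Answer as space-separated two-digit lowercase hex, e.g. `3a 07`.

ae

err (2b) val=-2 bits=0x2 at bit 6: 0x80
type (1b) val=1 bits=0x1 at bit 5: 0xa0
seq (1b) val=0 bits=0x0 at bit 4: 0xa0
len (1b) val=1 bits=0x1 at bit 3: 0xa8
state (2b) val=3 bits=0x3 at bit 1: 0xae
cnt (1b) val=0 bits=0x0 at bit 0: 0xae
word = 0xae → big-endian bytes:
  [0]=0xae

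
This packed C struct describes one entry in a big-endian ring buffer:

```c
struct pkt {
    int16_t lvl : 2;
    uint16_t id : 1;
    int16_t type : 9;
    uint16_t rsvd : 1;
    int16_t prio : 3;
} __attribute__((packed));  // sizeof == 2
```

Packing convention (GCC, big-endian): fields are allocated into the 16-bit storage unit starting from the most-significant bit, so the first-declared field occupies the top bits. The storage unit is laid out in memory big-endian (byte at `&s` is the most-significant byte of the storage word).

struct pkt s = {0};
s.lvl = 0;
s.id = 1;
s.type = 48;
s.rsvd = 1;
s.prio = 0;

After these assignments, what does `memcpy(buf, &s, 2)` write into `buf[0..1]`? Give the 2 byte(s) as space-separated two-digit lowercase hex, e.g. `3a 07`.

lvl:2 = 0 → 0x0 << 14 → word 0x0000
id:1 = 1 → 0x1 << 13 → word 0x2000
type:9 = 48 → 0x30 << 4 → word 0x2300
rsvd:1 = 1 → 0x1 << 3 → word 0x2308
prio:3 = 0 → 0x0 << 0 → word 0x2308
word = 0x2308 → big-endian bytes:
  [0]=0x23  [1]=0x08

23 08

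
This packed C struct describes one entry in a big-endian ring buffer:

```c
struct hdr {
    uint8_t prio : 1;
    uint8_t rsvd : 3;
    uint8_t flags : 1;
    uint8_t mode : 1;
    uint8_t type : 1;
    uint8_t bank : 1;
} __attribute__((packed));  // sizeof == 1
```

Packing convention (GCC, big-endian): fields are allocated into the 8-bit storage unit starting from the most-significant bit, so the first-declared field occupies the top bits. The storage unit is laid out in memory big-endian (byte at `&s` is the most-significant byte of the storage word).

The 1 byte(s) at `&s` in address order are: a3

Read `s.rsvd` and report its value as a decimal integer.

[0]=0xa3 (big-endian) → word 0xa3
prio [7+:1] = (word>>7) & 0x1 = 1
rsvd [4+:3] = (word>>4) & 0x7 = 2  ←
flags [3+:1] = (word>>3) & 0x1 = 0
mode [2+:1] = (word>>2) & 0x1 = 0
type [1+:1] = (word>>1) & 0x1 = 1
bank [0+:1] = (word>>0) & 0x1 = 1

2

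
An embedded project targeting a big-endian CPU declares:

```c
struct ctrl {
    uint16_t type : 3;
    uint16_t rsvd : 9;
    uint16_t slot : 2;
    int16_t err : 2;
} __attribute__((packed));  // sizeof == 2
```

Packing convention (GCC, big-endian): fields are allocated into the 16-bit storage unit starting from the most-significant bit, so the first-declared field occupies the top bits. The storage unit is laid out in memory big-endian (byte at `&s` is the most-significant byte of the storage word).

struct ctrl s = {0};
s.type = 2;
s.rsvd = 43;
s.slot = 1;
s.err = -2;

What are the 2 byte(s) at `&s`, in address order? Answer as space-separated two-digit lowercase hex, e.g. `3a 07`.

type:3 = 2 → 0x2 << 13 → word 0x4000
rsvd:9 = 43 → 0x2b << 4 → word 0x42b0
slot:2 = 1 → 0x1 << 2 → word 0x42b4
err:2 = -2 → 0x2 << 0 → word 0x42b6
word = 0x42b6 → big-endian bytes:
  [0]=0x42  [1]=0xb6

42 b6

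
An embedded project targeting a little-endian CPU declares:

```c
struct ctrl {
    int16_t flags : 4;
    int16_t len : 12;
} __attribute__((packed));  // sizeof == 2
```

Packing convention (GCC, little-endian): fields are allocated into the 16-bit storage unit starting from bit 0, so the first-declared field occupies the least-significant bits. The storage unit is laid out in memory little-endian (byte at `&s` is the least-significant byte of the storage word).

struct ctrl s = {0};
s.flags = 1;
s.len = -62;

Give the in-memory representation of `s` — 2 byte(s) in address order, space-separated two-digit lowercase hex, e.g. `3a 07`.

flags:4 = 1 → 0x1 << 0 → word 0x0001
len:12 = -62 → 0xfc2 << 4 → word 0xfc21
word = 0xfc21 → little-endian bytes:
  [0]=0x21  [1]=0xfc

21 fc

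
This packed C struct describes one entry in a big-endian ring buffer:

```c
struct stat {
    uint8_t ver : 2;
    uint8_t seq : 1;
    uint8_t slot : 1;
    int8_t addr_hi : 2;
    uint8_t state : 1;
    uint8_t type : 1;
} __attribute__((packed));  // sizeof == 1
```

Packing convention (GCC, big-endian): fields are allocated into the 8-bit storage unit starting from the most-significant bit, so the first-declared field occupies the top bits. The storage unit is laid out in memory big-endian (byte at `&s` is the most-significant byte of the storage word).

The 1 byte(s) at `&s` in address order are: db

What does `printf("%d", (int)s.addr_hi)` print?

-2

[0]=0xdb (big-endian) → word 0xdb
ver [6+:2] = (word>>6) & 0x3 = 3
seq [5+:1] = (word>>5) & 0x1 = 0
slot [4+:1] = (word>>4) & 0x1 = 1
addr_hi [2+:2] = (word>>2) & 0x3 = 2  ←
state [1+:1] = (word>>1) & 0x1 = 1
type [0+:1] = (word>>0) & 0x1 = 1
addr_hi signed 2b, MSB=1: 2 - 4 = -2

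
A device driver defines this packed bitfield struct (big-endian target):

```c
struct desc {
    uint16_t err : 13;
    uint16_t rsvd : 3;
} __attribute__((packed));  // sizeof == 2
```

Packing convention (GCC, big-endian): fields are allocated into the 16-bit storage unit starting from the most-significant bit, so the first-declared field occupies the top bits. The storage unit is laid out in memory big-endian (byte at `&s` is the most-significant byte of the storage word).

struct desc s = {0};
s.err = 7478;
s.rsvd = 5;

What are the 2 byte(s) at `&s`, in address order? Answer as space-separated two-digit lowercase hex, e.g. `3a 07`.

err (13b) val=7478 bits=0x1d36 at bit 3: 0xe9b0
rsvd (3b) val=5 bits=0x5 at bit 0: 0xe9b5
word = 0xe9b5 → big-endian bytes:
  [0]=0xe9  [1]=0xb5

e9 b5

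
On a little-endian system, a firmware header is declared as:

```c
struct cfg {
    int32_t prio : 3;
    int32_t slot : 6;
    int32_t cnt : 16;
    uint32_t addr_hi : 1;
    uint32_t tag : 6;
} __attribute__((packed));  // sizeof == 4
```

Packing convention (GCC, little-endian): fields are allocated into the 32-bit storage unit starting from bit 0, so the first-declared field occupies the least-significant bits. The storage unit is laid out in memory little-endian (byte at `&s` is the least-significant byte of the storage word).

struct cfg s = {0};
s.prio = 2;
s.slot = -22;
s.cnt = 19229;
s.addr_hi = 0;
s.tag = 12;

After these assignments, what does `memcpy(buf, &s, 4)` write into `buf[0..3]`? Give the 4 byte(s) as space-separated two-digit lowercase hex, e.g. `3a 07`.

prio (3b) val=2 bits=0x2 at bit 0: 0x00000002
slot (6b) val=-22 bits=0x2a at bit 3: 0x00000152
cnt (16b) val=19229 bits=0x4b1d at bit 9: 0x00963b52
addr_hi (1b) val=0 bits=0x0 at bit 25: 0x00963b52
tag (6b) val=12 bits=0xc at bit 26: 0x30963b52
word = 0x30963b52 → little-endian bytes:
  [0]=0x52  [1]=0x3b  [2]=0x96  [3]=0x30

52 3b 96 30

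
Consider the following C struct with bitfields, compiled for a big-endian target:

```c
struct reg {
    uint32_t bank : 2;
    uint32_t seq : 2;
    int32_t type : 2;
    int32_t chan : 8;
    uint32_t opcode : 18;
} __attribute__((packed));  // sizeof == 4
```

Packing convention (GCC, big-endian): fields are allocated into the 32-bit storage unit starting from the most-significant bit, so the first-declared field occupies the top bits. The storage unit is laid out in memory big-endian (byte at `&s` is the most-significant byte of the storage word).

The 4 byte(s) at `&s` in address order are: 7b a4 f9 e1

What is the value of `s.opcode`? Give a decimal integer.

63969

[0]=0x7b [1]=0xa4 [2]=0xf9 [3]=0xe1 (big-endian) → word 0x7ba4f9e1
bank [30+:2] = (word>>30) & 0x3 = 1
seq [28+:2] = (word>>28) & 0x3 = 3
type [26+:2] = (word>>26) & 0x3 = 2
chan [18+:8] = (word>>18) & 0xff = 233
opcode [0+:18] = (word>>0) & 0x3ffff = 63969  ←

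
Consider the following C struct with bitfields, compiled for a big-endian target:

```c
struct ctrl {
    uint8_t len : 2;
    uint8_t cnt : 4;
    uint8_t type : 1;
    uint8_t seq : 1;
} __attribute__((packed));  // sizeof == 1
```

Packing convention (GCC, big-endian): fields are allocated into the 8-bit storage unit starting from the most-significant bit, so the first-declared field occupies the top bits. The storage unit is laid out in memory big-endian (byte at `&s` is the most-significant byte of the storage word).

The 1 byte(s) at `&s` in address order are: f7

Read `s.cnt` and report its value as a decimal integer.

[0]=0xf7 (big-endian) → word 0xf7
len [6+:2] = (word>>6) & 0x3 = 3
cnt [2+:4] = (word>>2) & 0xf = 13  ←
type [1+:1] = (word>>1) & 0x1 = 1
seq [0+:1] = (word>>0) & 0x1 = 1

13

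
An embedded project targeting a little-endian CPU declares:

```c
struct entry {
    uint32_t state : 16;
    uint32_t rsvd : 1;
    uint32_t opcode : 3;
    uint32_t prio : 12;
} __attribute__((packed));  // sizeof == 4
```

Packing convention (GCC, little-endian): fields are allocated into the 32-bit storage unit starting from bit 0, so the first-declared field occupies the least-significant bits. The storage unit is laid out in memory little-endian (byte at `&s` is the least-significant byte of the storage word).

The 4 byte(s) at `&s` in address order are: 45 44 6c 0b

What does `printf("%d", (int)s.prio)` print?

[0]=0x45 [1]=0x44 [2]=0x6c [3]=0x0b (little-endian) → word 0x0b6c4445
state:16 @ bit 0 → (0x0b6c4445>>0)&0xffff = 0x4445
rsvd:1 @ bit 16 → (0x0b6c4445>>16)&0x1 = 0x0
opcode:3 @ bit 17 → (0x0b6c4445>>17)&0x7 = 0x6
prio:12 @ bit 20 → (0x0b6c4445>>20)&0xfff = 0xb6  ←

182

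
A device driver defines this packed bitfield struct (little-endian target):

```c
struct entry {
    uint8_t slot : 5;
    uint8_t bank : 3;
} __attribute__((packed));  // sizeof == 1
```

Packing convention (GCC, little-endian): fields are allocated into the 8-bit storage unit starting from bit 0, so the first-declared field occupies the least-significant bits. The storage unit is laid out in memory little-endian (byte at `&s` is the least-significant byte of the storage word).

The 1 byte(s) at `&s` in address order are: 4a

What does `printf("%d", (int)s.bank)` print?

[0]=0x4a (little-endian) → word 0x4a
slot:5 @ bit 0 → (0x4a>>0)&0x1f = 0xa
bank:3 @ bit 5 → (0x4a>>5)&0x7 = 0x2  ←

2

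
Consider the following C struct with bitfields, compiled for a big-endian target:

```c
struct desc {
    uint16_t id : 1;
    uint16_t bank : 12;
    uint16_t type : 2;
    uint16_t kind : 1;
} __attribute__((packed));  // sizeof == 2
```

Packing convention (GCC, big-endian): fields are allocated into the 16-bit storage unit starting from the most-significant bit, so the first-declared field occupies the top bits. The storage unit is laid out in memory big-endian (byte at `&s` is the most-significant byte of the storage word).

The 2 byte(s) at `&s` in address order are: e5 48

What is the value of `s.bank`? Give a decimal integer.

3241

[0]=0xe5 [1]=0x48 (big-endian) → word 0xe548
id [15+:1] = (word>>15) & 0x1 = 1
bank [3+:12] = (word>>3) & 0xfff = 3241  ←
type [1+:2] = (word>>1) & 0x3 = 0
kind [0+:1] = (word>>0) & 0x1 = 0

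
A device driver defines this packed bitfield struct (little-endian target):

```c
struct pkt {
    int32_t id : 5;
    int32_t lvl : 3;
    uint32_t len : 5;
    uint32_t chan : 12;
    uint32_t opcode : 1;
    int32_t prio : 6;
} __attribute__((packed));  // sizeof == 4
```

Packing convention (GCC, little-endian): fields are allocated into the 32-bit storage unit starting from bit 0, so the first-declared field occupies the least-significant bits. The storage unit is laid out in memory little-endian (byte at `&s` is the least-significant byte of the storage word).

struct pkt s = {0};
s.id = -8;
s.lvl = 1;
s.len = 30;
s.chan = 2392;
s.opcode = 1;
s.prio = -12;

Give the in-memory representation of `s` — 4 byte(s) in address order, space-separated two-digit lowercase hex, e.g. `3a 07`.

38 1e 2b d3

id:5 = -8 → 0x18 << 0 → word 0x00000018
lvl:3 = 1 → 0x1 << 5 → word 0x00000038
len:5 = 30 → 0x1e << 8 → word 0x00001e38
chan:12 = 2392 → 0x958 << 13 → word 0x012b1e38
opcode:1 = 1 → 0x1 << 25 → word 0x032b1e38
prio:6 = -12 → 0x34 << 26 → word 0xd32b1e38
word = 0xd32b1e38 → little-endian bytes:
  [0]=0x38  [1]=0x1e  [2]=0x2b  [3]=0xd3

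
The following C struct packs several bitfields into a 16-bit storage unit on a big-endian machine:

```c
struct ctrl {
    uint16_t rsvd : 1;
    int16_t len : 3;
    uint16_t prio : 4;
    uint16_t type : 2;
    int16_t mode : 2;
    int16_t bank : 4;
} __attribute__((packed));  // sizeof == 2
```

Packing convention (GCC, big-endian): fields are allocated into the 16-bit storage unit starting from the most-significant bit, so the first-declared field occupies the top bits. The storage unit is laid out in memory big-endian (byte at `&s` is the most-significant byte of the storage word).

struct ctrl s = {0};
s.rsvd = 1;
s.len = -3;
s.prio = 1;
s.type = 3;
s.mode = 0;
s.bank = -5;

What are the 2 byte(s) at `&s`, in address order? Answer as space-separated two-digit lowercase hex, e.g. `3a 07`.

rsvd (1b) val=1 bits=0x1 at bit 15: 0x8000
len (3b) val=-3 bits=0x5 at bit 12: 0xd000
prio (4b) val=1 bits=0x1 at bit 8: 0xd100
type (2b) val=3 bits=0x3 at bit 6: 0xd1c0
mode (2b) val=0 bits=0x0 at bit 4: 0xd1c0
bank (4b) val=-5 bits=0xb at bit 0: 0xd1cb
word = 0xd1cb → big-endian bytes:
  [0]=0xd1  [1]=0xcb

d1 cb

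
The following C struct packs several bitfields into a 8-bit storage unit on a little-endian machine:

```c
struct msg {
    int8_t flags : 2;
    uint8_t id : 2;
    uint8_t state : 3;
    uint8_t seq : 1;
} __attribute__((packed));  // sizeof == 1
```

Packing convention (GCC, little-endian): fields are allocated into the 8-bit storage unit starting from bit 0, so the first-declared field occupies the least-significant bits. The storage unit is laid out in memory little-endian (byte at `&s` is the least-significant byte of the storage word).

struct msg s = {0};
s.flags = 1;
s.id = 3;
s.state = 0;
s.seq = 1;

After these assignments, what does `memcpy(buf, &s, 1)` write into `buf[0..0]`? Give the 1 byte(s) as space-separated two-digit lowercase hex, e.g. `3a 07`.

8d

flags:2 = 1 → 0x1 << 0 → word 0x01
id:2 = 3 → 0x3 << 2 → word 0x0d
state:3 = 0 → 0x0 << 4 → word 0x0d
seq:1 = 1 → 0x1 << 7 → word 0x8d
word = 0x8d → little-endian bytes:
  [0]=0x8d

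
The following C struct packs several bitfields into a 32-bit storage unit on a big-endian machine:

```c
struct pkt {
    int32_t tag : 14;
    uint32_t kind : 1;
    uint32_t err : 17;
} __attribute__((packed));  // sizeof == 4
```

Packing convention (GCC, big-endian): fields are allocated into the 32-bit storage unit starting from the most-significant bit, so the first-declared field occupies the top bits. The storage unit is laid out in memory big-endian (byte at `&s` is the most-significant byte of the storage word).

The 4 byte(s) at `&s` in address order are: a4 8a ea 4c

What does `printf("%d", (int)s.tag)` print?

[0]=0xa4 [1]=0x8a [2]=0xea [3]=0x4c (big-endian) → word 0xa48aea4c
tag [18+:14] = (word>>18) & 0x3fff = 10530  ←
kind [17+:1] = (word>>17) & 0x1 = 1
err [0+:17] = (word>>0) & 0x1ffff = 59980
tag signed 14b, MSB=1: 10530 - 16384 = -5854

-5854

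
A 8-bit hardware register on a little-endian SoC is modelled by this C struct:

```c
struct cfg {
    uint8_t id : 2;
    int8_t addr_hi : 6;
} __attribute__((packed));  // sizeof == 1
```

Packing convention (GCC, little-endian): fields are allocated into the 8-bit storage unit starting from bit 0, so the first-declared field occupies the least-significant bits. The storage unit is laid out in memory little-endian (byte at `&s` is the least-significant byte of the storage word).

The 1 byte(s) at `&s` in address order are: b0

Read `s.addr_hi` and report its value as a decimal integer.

[0]=0xb0 (little-endian) → word 0xb0
id [0+:2] = (word>>0) & 0x3 = 0
addr_hi [2+:6] = (word>>2) & 0x3f = 44  ←
addr_hi signed 6b, MSB=1: 44 - 64 = -20

-20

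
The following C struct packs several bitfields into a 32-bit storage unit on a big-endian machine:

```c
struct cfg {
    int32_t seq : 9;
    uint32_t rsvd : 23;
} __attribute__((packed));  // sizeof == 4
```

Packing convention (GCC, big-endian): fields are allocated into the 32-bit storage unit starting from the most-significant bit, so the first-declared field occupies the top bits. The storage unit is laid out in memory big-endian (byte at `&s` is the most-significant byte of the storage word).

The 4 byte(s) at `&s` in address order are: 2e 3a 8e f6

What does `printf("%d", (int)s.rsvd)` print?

3837686

[0]=0x2e [1]=0x3a [2]=0x8e [3]=0xf6 (big-endian) → word 0x2e3a8ef6
seq [23+:9] = (word>>23) & 0x1ff = 92
rsvd [0+:23] = (word>>0) & 0x7fffff = 3837686  ←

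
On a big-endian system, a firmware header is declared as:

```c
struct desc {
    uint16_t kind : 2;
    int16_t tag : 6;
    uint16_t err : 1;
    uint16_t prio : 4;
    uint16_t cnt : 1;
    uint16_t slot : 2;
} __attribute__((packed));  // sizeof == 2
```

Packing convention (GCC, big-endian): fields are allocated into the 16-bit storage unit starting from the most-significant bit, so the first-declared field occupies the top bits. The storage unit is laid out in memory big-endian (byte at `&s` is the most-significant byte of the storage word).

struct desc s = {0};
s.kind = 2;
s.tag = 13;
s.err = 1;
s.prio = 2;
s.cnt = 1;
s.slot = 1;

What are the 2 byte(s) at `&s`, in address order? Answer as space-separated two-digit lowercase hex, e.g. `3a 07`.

[14+:2] kind=2 & 0x3 = 0x2; word=0x8000
[8+:6] tag=13 & 0x3f = 0xd; word=0x8d00
[7+:1] err=1 & 0x1 = 0x1; word=0x8d80
[3+:4] prio=2 & 0xf = 0x2; word=0x8d90
[2+:1] cnt=1 & 0x1 = 0x1; word=0x8d94
[0+:2] slot=1 & 0x3 = 0x1; word=0x8d95
word = 0x8d95 → big-endian bytes:
  [0]=0x8d  [1]=0x95

8d 95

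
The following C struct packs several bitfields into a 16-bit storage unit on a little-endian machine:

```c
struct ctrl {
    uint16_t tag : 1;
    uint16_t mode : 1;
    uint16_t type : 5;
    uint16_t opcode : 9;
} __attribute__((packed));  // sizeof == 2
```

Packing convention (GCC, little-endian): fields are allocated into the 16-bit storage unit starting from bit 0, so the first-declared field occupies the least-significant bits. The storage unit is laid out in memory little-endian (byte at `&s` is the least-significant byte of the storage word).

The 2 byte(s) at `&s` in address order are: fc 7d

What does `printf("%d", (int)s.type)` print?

[0]=0xfc [1]=0x7d (little-endian) → word 0x7dfc
tag [0+:1] = (word>>0) & 0x1 = 0
mode [1+:1] = (word>>1) & 0x1 = 0
type [2+:5] = (word>>2) & 0x1f = 31  ←
opcode [7+:9] = (word>>7) & 0x1ff = 251

31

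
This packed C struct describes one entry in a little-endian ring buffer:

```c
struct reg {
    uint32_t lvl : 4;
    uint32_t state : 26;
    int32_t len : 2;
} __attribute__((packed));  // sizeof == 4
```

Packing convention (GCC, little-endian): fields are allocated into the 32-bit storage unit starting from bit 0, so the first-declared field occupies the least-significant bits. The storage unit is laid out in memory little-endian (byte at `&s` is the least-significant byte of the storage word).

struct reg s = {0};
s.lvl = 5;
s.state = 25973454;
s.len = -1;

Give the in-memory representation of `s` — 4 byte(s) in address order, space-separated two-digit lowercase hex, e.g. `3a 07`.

e5 2c c5 d8

[0+:4] lvl=5 & 0xf = 0x5; word=0x00000005
[4+:26] state=25973454 & 0x3ffffff = 0x18c52ce; word=0x18c52ce5
[30+:2] len=-1 & 0x3 = 0x3; word=0xd8c52ce5
word = 0xd8c52ce5 → little-endian bytes:
  [0]=0xe5  [1]=0x2c  [2]=0xc5  [3]=0xd8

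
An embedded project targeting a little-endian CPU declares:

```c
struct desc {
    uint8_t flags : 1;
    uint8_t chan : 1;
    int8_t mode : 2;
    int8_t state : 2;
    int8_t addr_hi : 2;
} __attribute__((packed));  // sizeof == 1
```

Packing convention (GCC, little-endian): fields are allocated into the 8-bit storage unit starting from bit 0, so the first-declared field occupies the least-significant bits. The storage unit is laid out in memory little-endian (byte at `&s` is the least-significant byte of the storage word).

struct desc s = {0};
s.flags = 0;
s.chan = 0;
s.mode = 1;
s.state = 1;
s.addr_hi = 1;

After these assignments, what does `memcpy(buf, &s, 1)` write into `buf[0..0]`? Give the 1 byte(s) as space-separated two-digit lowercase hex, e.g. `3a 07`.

54

flags:1 = 0 → 0x0 << 0 → word 0x00
chan:1 = 0 → 0x0 << 1 → word 0x00
mode:2 = 1 → 0x1 << 2 → word 0x04
state:2 = 1 → 0x1 << 4 → word 0x14
addr_hi:2 = 1 → 0x1 << 6 → word 0x54
word = 0x54 → little-endian bytes:
  [0]=0x54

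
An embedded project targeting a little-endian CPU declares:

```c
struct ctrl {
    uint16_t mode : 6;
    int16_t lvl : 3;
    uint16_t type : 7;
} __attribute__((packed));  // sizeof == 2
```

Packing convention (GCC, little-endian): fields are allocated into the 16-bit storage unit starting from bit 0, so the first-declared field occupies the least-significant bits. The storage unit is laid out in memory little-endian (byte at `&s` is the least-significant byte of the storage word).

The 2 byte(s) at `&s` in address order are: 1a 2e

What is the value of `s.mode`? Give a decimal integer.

26

[0]=0x1a [1]=0x2e (little-endian) → word 0x2e1a
mode:6 @ bit 0 → (0x2e1a>>0)&0x3f = 0x1a  ←
lvl:3 @ bit 6 → (0x2e1a>>6)&0x7 = 0x0
type:7 @ bit 9 → (0x2e1a>>9)&0x7f = 0x17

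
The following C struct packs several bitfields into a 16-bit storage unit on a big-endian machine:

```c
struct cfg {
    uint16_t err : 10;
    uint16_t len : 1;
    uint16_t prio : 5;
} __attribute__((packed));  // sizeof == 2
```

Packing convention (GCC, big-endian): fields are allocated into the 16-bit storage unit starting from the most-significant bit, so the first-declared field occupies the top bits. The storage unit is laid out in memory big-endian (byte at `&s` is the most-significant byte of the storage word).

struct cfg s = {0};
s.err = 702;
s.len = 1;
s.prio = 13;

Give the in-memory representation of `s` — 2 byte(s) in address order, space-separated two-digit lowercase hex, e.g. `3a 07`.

err (10b) val=702 bits=0x2be at bit 6: 0xaf80
len (1b) val=1 bits=0x1 at bit 5: 0xafa0
prio (5b) val=13 bits=0xd at bit 0: 0xafad
word = 0xafad → big-endian bytes:
  [0]=0xaf  [1]=0xad

af ad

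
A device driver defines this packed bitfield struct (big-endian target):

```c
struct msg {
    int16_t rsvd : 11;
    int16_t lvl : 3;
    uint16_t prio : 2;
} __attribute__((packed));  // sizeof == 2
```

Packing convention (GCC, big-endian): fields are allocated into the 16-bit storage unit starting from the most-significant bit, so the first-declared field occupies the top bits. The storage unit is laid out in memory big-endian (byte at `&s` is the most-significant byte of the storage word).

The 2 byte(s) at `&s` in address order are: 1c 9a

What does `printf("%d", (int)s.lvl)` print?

[0]=0x1c [1]=0x9a (big-endian) → word 0x1c9a
rsvd:11 @ bit 5 → (0x1c9a>>5)&0x7ff = 0xe4
lvl:3 @ bit 2 → (0x1c9a>>2)&0x7 = 0x6  ←
prio:2 @ bit 0 → (0x1c9a>>0)&0x3 = 0x2
lvl signed 3b, MSB=1: 6 - 8 = -2

-2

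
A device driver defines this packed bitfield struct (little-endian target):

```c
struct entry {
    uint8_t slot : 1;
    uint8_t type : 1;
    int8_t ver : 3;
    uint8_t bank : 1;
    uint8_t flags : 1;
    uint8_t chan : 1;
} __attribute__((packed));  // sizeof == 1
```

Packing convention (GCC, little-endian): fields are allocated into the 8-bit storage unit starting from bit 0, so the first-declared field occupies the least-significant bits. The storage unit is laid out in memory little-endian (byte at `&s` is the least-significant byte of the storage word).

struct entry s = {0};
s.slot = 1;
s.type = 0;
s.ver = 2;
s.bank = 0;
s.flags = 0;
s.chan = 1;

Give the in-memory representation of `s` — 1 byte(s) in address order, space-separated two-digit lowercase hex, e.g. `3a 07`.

89

slot:1 = 1 → 0x1 << 0 → word 0x01
type:1 = 0 → 0x0 << 1 → word 0x01
ver:3 = 2 → 0x2 << 2 → word 0x09
bank:1 = 0 → 0x0 << 5 → word 0x09
flags:1 = 0 → 0x0 << 6 → word 0x09
chan:1 = 1 → 0x1 << 7 → word 0x89
word = 0x89 → little-endian bytes:
  [0]=0x89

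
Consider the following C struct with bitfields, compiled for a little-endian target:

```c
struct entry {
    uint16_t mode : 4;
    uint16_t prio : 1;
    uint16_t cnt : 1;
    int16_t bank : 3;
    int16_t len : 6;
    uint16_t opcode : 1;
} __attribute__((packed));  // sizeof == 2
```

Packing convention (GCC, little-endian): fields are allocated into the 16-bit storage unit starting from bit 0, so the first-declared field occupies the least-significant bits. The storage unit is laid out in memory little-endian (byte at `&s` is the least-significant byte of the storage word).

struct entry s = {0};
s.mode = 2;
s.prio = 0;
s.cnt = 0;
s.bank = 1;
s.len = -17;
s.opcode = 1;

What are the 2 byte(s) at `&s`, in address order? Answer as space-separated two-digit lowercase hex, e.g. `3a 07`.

42 de

mode:4 = 2 → 0x2 << 0 → word 0x0002
prio:1 = 0 → 0x0 << 4 → word 0x0002
cnt:1 = 0 → 0x0 << 5 → word 0x0002
bank:3 = 1 → 0x1 << 6 → word 0x0042
len:6 = -17 → 0x2f << 9 → word 0x5e42
opcode:1 = 1 → 0x1 << 15 → word 0xde42
word = 0xde42 → little-endian bytes:
  [0]=0x42  [1]=0xde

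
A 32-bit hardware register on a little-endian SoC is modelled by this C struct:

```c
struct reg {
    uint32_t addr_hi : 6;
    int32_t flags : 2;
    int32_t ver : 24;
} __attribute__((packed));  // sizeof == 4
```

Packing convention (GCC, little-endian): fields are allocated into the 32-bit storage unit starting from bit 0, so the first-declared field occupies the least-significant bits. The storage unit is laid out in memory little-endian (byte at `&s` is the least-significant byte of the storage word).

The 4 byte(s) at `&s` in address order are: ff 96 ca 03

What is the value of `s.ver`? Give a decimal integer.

248470

[0]=0xff [1]=0x96 [2]=0xca [3]=0x03 (little-endian) → word 0x03ca96ff
addr_hi [0+:6] = (word>>0) & 0x3f = 63
flags [6+:2] = (word>>6) & 0x3 = 3
ver [8+:24] = (word>>8) & 0xffffff = 248470  ←
ver signed 24b, MSB=0: value = 248470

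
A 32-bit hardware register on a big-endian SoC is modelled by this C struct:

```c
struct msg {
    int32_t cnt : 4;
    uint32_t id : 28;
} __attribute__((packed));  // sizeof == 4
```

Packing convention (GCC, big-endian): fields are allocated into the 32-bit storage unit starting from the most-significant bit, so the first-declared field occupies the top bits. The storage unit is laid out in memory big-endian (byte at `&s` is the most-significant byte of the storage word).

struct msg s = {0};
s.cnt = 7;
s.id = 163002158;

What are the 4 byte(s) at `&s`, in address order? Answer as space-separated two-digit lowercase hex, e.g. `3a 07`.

79 b7 37 2e

[28+:4] cnt=7 & 0xf = 0x7; word=0x70000000
[0+:28] id=163002158 & 0xfffffff = 0x9b7372e; word=0x79b7372e
word = 0x79b7372e → big-endian bytes:
  [0]=0x79  [1]=0xb7  [2]=0x37  [3]=0x2e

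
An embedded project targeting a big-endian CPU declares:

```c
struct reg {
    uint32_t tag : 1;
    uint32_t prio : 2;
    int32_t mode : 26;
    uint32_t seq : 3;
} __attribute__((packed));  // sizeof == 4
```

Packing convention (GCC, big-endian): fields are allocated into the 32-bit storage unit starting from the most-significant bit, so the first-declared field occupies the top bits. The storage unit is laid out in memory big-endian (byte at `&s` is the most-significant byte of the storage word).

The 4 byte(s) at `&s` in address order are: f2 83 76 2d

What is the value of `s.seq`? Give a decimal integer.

[0]=0xf2 [1]=0x83 [2]=0x76 [3]=0x2d (big-endian) → word 0xf283762d
tag [31+:1] = (word>>31) & 0x1 = 1
prio [29+:2] = (word>>29) & 0x3 = 3
mode [3+:26] = (word>>3) & 0x3ffffff = 38825669
seq [0+:3] = (word>>0) & 0x7 = 5  ←

5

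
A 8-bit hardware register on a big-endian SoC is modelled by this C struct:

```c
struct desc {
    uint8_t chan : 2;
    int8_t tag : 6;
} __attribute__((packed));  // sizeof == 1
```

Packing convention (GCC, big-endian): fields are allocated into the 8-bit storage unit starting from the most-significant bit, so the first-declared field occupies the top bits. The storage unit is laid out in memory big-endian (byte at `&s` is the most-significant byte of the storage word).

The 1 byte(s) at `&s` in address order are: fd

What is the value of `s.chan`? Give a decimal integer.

[0]=0xfd (big-endian) → word 0xfd
chan [6+:2] = (word>>6) & 0x3 = 3  ←
tag [0+:6] = (word>>0) & 0x3f = 61

3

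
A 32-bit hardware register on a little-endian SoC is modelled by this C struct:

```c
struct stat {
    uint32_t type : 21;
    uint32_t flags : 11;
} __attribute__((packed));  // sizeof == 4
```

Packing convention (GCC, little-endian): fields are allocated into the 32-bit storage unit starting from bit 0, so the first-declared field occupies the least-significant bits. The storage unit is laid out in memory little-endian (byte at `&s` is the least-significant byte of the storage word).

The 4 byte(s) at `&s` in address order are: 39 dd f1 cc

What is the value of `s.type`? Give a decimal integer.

1170745

[0]=0x39 [1]=0xdd [2]=0xf1 [3]=0xcc (little-endian) → word 0xccf1dd39
type:21 @ bit 0 → (0xccf1dd39>>0)&0x1fffff = 0x11dd39  ←
flags:11 @ bit 21 → (0xccf1dd39>>21)&0x7ff = 0x667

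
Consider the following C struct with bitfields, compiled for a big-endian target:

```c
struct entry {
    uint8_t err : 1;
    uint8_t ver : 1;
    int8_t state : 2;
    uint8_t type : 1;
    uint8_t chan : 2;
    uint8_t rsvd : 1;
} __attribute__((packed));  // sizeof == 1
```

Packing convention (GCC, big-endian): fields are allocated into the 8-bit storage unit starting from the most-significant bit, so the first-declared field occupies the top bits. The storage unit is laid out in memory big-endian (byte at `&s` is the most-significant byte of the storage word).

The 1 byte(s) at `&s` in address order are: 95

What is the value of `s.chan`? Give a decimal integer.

2

[0]=0x95 (big-endian) → word 0x95
err:1 @ bit 7 → (0x95>>7)&0x1 = 0x1
ver:1 @ bit 6 → (0x95>>6)&0x1 = 0x0
state:2 @ bit 4 → (0x95>>4)&0x3 = 0x1
type:1 @ bit 3 → (0x95>>3)&0x1 = 0x0
chan:2 @ bit 1 → (0x95>>1)&0x3 = 0x2  ←
rsvd:1 @ bit 0 → (0x95>>0)&0x1 = 0x1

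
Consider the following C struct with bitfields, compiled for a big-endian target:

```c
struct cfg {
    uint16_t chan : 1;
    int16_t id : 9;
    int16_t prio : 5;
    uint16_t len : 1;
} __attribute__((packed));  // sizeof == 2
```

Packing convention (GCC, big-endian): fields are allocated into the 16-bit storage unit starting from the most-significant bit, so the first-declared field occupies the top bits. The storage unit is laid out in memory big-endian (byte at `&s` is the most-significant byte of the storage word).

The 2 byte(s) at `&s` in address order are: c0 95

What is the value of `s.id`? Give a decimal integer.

-254

[0]=0xc0 [1]=0x95 (big-endian) → word 0xc095
chan:1 @ bit 15 → (0xc095>>15)&0x1 = 0x1
id:9 @ bit 6 → (0xc095>>6)&0x1ff = 0x102  ←
prio:5 @ bit 1 → (0xc095>>1)&0x1f = 0xa
len:1 @ bit 0 → (0xc095>>0)&0x1 = 0x1
id signed 9b, MSB=1: 258 - 512 = -254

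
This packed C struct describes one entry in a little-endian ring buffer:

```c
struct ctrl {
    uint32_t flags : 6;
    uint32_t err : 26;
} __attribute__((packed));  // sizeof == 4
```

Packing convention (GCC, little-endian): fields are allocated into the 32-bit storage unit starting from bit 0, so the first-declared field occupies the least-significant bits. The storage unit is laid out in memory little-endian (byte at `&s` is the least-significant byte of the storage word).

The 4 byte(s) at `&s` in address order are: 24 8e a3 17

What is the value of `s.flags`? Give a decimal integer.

36

[0]=0x24 [1]=0x8e [2]=0xa3 [3]=0x17 (little-endian) → word 0x17a38e24
flags:6 @ bit 0 → (0x17a38e24>>0)&0x3f = 0x24  ←
err:26 @ bit 6 → (0x17a38e24>>6)&0x3ffffff = 0x5e8e38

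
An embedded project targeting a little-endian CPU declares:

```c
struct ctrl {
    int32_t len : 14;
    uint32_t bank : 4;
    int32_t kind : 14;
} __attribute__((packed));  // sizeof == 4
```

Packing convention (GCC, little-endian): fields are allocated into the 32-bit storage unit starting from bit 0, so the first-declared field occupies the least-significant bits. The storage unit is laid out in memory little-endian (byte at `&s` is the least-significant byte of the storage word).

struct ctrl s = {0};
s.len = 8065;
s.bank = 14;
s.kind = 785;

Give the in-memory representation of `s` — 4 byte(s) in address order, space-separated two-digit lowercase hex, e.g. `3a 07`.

len (14b) val=8065 bits=0x1f81 at bit 0: 0x00001f81
bank (4b) val=14 bits=0xe at bit 14: 0x00039f81
kind (14b) val=785 bits=0x311 at bit 18: 0x0c479f81
word = 0x0c479f81 → little-endian bytes:
  [0]=0x81  [1]=0x9f  [2]=0x47  [3]=0x0c

81 9f 47 0c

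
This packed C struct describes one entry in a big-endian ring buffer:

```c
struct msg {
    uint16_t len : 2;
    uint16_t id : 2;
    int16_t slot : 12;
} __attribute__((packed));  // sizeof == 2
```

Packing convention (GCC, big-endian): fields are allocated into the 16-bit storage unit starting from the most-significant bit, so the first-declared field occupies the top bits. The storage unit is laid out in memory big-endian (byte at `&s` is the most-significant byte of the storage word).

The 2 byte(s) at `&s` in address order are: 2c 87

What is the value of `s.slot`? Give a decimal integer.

[0]=0x2c [1]=0x87 (big-endian) → word 0x2c87
len [14+:2] = (word>>14) & 0x3 = 0
id [12+:2] = (word>>12) & 0x3 = 2
slot [0+:12] = (word>>0) & 0xfff = 3207  ←
slot signed 12b, MSB=1: 3207 - 4096 = -889

-889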